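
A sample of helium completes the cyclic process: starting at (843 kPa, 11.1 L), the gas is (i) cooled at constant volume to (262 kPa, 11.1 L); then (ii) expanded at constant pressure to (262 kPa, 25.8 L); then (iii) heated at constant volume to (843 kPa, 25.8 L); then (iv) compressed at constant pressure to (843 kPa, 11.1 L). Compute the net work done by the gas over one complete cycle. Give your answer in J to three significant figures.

Constant-volume legs do no work.
W(ii) = (262)(25.8 − 11.1) = 3851 J; W(iv) = (843)(11.1 − 25.8) = -12392 J.
W_net = 3851 − 12392 = -8541 J (the counter-clockwise enclosed area).

W_net ≈ -8540 J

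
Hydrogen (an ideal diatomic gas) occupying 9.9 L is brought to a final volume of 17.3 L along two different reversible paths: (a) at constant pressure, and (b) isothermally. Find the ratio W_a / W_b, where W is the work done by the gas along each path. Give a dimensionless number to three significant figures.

W_a / W_b ≈ 1.34

Path (a) isobaric: W = P₁(V₂ − V₁) → W_a/(P₁V₁) = 0.7475.
Path (b) isothermal: W = P₁V₁ ln(V₂/V₁) → W_b/(P₁V₁) = 0.5582.
W_a / W_b = 0.7475 / 0.5582 = 1.339.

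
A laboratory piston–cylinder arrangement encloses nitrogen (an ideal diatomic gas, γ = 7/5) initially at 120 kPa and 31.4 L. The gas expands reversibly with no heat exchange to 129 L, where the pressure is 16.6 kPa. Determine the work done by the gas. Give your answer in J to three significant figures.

Adiabatic: W = (P₁V₁ − P₂V₂)/(γ − 1) with γ = 7/5.
P₁V₁ = 3768 J, P₂V₂ = 2141 J.
W = (3768 − 2141) / 0.4 = 4067 J.

W ≈ 4070 J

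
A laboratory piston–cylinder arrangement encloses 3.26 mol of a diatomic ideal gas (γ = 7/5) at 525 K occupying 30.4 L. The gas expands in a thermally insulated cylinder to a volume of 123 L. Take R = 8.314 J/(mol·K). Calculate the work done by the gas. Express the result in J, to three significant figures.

W ≈ 15200 J

Adiabatic: TV^(γ−1) = const with γ = 7/5.
T₂ = T₁ (V₁/V₂)^(γ−1) = 525 × (30.4/123)^0.4 = 525 × 0.5717 = 300.2 K.
W_by = nCᵥ(T₁ − T₂) = (3.26)(20.79)(525 − 300.2) = 15235 J.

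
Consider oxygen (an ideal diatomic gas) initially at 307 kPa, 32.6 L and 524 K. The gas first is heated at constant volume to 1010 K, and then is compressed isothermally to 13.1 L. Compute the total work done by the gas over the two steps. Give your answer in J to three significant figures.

W_total ≈ -17600 J

Step 1 (isochoric): W = 0 (constant volume).
After step 1: P = 591.7 kPa (V unchanged).
Step 2 (isothermal): W = P₁V₁ ln(V₂/V₁) = (19291) ln(13.1/32.6) = -17587 J.
W_total = 0 − 17587 = -17587 J.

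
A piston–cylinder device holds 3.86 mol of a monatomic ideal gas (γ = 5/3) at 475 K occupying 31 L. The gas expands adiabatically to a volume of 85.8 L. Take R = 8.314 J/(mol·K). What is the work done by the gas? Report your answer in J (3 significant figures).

Adiabatic: TV^(γ−1) = const with γ = 5/3.
T₂ = T₁ (V₁/V₂)^(γ−1) = 475 × (31/85.8)^0.667 = 475 × 0.5073 = 241 K.
W_by = nCᵥ(T₁ − T₂) = (3.86)(12.47)(475 − 241) = 11266 J.

W ≈ 11300 J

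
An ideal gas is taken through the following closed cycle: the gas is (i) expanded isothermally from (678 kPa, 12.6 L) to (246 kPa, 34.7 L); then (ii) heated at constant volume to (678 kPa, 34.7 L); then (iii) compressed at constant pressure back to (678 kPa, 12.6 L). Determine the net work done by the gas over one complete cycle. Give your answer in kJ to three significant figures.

W_net ≈ -6.33 kJ

Leg (i): W = PᵢVᵢ ln(V_f/Vᵢ) = (8543) ln(34.7/12.6) = 8654 J.
Leg (ii): W = 0.
Leg (iii): W = PΔV = (678)(12.6 − 34.7) = -14984 J.
W_net = 8654 − 14984 = -6330 J.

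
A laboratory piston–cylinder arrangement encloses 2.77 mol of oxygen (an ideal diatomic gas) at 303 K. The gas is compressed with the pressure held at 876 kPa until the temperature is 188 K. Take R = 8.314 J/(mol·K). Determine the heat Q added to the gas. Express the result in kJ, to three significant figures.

Q ≈ -9.27 kJ

Isobaric: W = nRΔT = (2.77)(8.314)(-115) = -2648 J.
ΔU = nCᵥΔT with Cᵥ = 5R/2: ΔU = (2.77)(20.79)(-115) = -6621 J.
Q = ΔU + W = -6621 − 2648 = -9269 J.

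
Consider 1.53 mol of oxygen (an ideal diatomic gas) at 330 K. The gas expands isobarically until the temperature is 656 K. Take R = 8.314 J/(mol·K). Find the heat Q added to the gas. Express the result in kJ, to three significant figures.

Isobaric: W = nRΔT = (1.53)(8.314)(326) = 4147 J.
ΔU = nCᵥΔT with Cᵥ = 5R/2: ΔU = (1.53)(20.79)(326) = 10367 J.
Q = ΔU + W = 10367 + 4147 = 14514 J.

Q ≈ 14.5 kJ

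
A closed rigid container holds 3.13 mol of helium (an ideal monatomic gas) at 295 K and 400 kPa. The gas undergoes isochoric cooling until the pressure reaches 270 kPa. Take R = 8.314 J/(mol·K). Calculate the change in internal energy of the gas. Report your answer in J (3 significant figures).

ΔU ≈ -3740 J

Constant volume ⇒ W = 0, so Q = ΔU = nCᵥΔT with Cᵥ = 3R/2 = 12.47 J/(mol·K).
At constant V, T₂/T₁ = P₂/P₁ ⇒ ΔT = T₁(P₂/P₁ − 1) = 295·(270/400 − 1) = -95.87 K.
ΔU = (3.13)(12.47)(-95.87) = -3742 J.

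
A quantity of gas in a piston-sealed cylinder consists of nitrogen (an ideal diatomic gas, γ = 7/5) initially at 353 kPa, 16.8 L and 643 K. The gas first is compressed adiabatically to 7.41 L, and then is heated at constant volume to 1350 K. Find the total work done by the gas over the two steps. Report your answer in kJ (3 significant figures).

Step 1 (adiabatic): W = (P₁V₁ − P₂V₂)/(γ−1) = (5930 − 8228)/0.4 = -5743 J.
Step 2 (isochoric): W = 0 (constant volume).
W_total = -5743 + 0 = -5743 J.

W_total ≈ -5.74 kJ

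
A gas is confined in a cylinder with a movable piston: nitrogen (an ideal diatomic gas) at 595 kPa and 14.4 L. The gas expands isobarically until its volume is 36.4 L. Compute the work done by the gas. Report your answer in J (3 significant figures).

W ≈ 13100 J

Isobaric: W = P ΔV.
W = (595 kPa)(36.4 − 14.4 L) = (595)(22) = 13090 J.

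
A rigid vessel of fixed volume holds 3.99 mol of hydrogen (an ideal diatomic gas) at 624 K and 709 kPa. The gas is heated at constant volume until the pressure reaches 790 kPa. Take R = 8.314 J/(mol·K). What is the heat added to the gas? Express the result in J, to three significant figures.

Q ≈ 5910 J

Constant volume ⇒ W = 0, so Q = ΔU = nCᵥΔT with Cᵥ = 5R/2 = 20.79 J/(mol·K).
At constant V, T₂/T₁ = P₂/P₁ ⇒ ΔT = T₁(P₂/P₁ − 1) = 624·(790/709 − 1) = 71.29 K.
ΔU = (3.99)(20.79)(71.29) = 5912 J.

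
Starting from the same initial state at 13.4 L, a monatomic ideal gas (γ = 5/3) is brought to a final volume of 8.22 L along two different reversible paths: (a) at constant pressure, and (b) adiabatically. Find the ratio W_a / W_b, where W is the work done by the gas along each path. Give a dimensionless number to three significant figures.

W_a / W_b ≈ 0.669

Path (a) isobaric: W = P₁(V₂ − V₁) → W_a/(P₁V₁) = -0.3866.
Path (b) adiabatic: W = P₁V₁(1 − (V₁/V₂)^(γ−1))/(γ−1) → W_b/(P₁V₁) = -0.5777.
W_a / W_b = -0.3866 / -0.5777 = 0.6692.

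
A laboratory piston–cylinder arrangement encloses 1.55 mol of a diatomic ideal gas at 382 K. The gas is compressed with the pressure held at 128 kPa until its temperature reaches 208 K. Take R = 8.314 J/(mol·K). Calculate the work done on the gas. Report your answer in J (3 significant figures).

Isobaric: W = P ΔV = nR ΔT.
W = (1.55)(8.314)(208 − 382) = -2242 J.
Work on gas = −W_by = 2242 J.

W ≈ 2240 J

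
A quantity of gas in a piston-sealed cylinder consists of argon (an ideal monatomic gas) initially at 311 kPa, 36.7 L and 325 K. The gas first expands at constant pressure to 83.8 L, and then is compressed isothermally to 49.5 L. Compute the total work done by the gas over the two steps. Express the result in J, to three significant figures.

Step 1 (isobaric): W = PΔV = (311 kPa)(83.8 − 36.7 L) = 14648 J.
After step 1: P = 311 kPa, V = 83.8 L, T = 742.1 K.
Step 2 (isothermal): W = P₁V₁ ln(V₂/V₁) = (26062) ln(49.5/83.8) = -13721 J.
W_total = 14648 − 13721 = 927.6 J.

W_total ≈ 928 J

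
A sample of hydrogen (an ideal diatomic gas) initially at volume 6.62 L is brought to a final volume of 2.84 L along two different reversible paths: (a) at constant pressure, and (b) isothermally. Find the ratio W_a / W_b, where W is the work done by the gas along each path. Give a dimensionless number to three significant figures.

Path (a) isobaric: W = P₁(V₂ − V₁) → W_a/(P₁V₁) = -0.571.
Path (b) isothermal: W = P₁V₁ ln(V₂/V₁) → W_b/(P₁V₁) = -0.8463.
W_a / W_b = -0.571 / -0.8463 = 0.6747.

W_a / W_b ≈ 0.675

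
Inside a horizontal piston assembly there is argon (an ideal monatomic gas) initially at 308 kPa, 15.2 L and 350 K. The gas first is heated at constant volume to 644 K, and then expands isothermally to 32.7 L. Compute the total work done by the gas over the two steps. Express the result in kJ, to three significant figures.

Step 1 (isochoric): W = 0 (constant volume).
After step 1: P = 566.7 kPa (V unchanged).
Step 2 (isothermal): W = P₁V₁ ln(V₂/V₁) = (8614) ln(32.7/15.2) = 6599 J.
W_total = 0 + 6599 = 6599 J.

W_total ≈ 6.60 kJ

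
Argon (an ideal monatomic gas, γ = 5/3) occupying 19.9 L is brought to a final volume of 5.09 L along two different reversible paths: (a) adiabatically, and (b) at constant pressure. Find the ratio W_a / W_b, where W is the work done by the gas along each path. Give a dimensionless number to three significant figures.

W_a / W_b ≈ 2.99

Path (a) adiabatic: W = P₁V₁(1 − (V₁/V₂)^(γ−1))/(γ−1) → W_a/(P₁V₁) = -2.223.
Path (b) isobaric: W = P₁(V₂ − V₁) → W_b/(P₁V₁) = -0.7442.
W_a / W_b = -2.223 / -0.7442 = 2.986.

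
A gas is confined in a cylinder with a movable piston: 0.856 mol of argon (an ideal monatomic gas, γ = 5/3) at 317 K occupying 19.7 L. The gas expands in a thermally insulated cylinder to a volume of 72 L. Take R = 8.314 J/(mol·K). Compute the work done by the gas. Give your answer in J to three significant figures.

Adiabatic: TV^(γ−1) = const with γ = 5/3.
T₂ = T₁ (V₁/V₂)^(γ−1) = 317 × (19.7/72)^0.667 = 317 × 0.4215 = 133.6 K.
W_by = nCᵥ(T₁ − T₂) = (0.856)(12.47)(317 − 133.6) = 1958 J.

W ≈ 1960 J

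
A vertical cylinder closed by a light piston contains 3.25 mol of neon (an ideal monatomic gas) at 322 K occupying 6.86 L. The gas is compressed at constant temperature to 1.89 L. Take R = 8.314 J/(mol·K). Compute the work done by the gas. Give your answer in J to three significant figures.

Isothermal: W = nRT ln(V₂/V₁).
W = (3.25)(8.314)(322) × ln(1.89/6.86)
  = 8701 × -1.289
W_by_gas = -11216 J.

W ≈ -11200 J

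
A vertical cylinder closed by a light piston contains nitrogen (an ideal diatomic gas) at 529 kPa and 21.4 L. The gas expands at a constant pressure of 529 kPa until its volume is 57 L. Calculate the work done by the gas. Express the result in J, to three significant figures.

W ≈ 18800 J

Isobaric: W = P ΔV.
W = (529 kPa)(57 − 21.4 L) = (529)(35.6) = 18832 J.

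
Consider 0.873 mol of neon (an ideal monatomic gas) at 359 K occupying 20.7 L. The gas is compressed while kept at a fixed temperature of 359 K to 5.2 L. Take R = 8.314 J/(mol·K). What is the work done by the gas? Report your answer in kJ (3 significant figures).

W ≈ -3.60 kJ

Isothermal: W = nRT ln(V₂/V₁).
W = (0.873)(8.314)(359) × ln(5.2/20.7)
  = 2606 × -1.381
W_by_gas = -3600 J.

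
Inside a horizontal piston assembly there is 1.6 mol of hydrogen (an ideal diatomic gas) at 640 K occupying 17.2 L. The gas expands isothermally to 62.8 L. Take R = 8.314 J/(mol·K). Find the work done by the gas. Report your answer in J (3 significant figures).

W ≈ 11000 J

Isothermal: W = nRT ln(V₂/V₁).
W = (1.6)(8.314)(640) × ln(62.8/17.2)
  = 8514 × 1.295
W_by_gas = 11025 J.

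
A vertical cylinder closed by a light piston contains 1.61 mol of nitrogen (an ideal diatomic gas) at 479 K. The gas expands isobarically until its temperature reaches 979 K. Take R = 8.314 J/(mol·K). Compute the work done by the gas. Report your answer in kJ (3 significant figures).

W ≈ 6.69 kJ

Isobaric: W = P ΔV = nR ΔT.
W = (1.61)(8.314)(979 − 479) = 6693 J.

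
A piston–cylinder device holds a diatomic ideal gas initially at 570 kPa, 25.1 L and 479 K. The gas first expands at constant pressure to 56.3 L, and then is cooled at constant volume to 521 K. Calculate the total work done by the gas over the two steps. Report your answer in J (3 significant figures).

Step 1 (isobaric): W = PΔV = (570 kPa)(56.3 − 25.1 L) = 17784 J.
Step 2 (isochoric): W = 0 (constant volume).
W_total = 17784 + 0 = 17784 J.

W_total ≈ 17800 J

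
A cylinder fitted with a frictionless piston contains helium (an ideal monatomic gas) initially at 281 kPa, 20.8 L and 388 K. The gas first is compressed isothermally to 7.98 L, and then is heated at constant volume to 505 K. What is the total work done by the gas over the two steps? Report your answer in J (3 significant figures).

Step 1 (isothermal): W = P₁V₁ ln(V₂/V₁) = (5845) ln(7.98/20.8) = -5599 J.
Step 2 (isochoric): W = 0 (constant volume).
W_total = -5599 + 0 = -5599 J.

W_total ≈ -5600 J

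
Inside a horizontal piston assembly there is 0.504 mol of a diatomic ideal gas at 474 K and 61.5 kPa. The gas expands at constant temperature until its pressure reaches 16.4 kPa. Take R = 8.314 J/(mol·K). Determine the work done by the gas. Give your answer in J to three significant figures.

Isothermal process: W = nRT ln(V₂/V₁) = nRT ln(P₁/P₂).
W = (0.504)(8.314)(474) × ln(61.5/16.4)
  = 1986 × ln(3.75) = 1986 × 1.322
W_by_gas = 2625 J.

W ≈ 2630 J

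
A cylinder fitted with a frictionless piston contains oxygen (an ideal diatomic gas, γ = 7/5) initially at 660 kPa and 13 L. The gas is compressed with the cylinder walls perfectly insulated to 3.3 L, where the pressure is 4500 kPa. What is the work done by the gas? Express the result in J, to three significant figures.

W ≈ -15700 J

Adiabatic: W = (P₁V₁ − P₂V₂)/(γ − 1) with γ = 7/5.
P₁V₁ = 8580 J, P₂V₂ = 14850 J.
W = (8580 − 14850) / 0.4 = -15675 J.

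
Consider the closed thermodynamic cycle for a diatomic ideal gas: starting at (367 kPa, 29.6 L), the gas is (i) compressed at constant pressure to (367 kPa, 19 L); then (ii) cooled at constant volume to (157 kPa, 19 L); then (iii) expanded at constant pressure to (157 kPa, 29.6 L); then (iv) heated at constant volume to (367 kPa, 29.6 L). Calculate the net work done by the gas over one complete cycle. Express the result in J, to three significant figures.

Constant-volume legs do no work.
W(i) = (367)(19 − 29.6) = -3890 J; W(iii) = (157)(29.6 − 19) = 1664 J.
W_net = -3890 + 1664 = -2226 J (the counter-clockwise enclosed area).

W_net ≈ -2230 J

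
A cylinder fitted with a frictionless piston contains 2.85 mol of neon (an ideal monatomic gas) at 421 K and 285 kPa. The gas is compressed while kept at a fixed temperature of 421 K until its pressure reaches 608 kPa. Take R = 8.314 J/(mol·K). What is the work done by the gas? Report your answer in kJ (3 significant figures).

W ≈ -7.56 kJ

Isothermal process: W = nRT ln(V₂/V₁) = nRT ln(P₁/P₂).
W = (2.85)(8.314)(421) × ln(285/608)
  = 9976 × ln(0.4688) = 9976 × -0.7577
W_by_gas = -7558 J.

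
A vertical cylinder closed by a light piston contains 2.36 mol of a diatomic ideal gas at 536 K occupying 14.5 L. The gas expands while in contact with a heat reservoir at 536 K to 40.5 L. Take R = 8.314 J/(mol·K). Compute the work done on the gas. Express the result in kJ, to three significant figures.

Isothermal: W = nRT ln(V₂/V₁).
W = (2.36)(8.314)(536) × ln(40.5/14.5)
  = 10517 × 1.027
W_by_gas = 10802 J; work on gas = −W_by = -10802 J.

W ≈ -10.8 kJ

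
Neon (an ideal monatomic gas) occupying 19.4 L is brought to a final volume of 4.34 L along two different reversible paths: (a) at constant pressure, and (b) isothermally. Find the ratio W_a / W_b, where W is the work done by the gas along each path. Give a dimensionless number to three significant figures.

Path (a) isobaric: W = P₁(V₂ − V₁) → W_a/(P₁V₁) = -0.7763.
Path (b) isothermal: W = P₁V₁ ln(V₂/V₁) → W_b/(P₁V₁) = -1.497.
W_a / W_b = -0.7763 / -1.497 = 0.5184.

W_a / W_b ≈ 0.518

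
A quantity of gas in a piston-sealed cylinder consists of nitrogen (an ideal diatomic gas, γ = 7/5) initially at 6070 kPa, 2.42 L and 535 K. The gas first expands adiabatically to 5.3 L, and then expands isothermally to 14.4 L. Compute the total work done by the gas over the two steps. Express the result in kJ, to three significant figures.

W_total ≈ 20.6 kJ

Step 1 (adiabatic): W = (P₁V₁ − P₂V₂)/(γ−1) = (14689 − 10735)/0.4 = 9885 J.
After step 1: P = 2026 kPa, V = 5.3 L, T = 391 K.
Step 2 (isothermal): W = P₁V₁ ln(V₂/V₁) = (10735) ln(14.4/5.3) = 10730 J.
W_total = 9885 + 10730 = 20615 J.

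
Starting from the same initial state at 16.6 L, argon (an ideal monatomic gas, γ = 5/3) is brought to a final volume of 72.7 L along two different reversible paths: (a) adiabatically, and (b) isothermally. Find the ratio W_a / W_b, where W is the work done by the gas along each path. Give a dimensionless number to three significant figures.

Path (a) adiabatic: W = P₁V₁(1 − (V₁/V₂)^(γ−1))/(γ−1) → W_a/(P₁V₁) = 0.9396.
Path (b) isothermal: W = P₁V₁ ln(V₂/V₁) → W_b/(P₁V₁) = 1.477.
W_a / W_b = 0.9396 / 1.477 = 0.6362.

W_a / W_b ≈ 0.636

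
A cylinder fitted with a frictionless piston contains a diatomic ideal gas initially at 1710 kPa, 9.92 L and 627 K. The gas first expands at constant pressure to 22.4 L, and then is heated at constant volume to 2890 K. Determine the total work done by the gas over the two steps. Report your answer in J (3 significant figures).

Step 1 (isobaric): W = PΔV = (1710 kPa)(22.4 − 9.92 L) = 21341 J.
Step 2 (isochoric): W = 0 (constant volume).
W_total = 21341 + 0 = 21341 J.

W_total ≈ 21300 J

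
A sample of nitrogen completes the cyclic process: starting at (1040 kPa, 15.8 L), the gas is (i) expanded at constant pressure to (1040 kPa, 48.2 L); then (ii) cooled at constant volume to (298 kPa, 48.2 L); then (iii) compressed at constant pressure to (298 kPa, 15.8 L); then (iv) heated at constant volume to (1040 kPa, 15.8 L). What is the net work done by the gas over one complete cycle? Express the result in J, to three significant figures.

Constant-volume legs do no work.
W(i) = (1040)(48.2 − 15.8) = 33696 J; W(iii) = (298)(15.8 − 48.2) = -9655 J.
W_net = 33696 − 9655 = 24041 J (the clockwise enclosed area).

W_net ≈ 24000 J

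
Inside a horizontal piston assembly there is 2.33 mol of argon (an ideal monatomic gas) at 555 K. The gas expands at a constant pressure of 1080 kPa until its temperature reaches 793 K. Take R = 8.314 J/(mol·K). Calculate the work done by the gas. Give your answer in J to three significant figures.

W ≈ 4610 J

Isobaric: W = P ΔV = nR ΔT.
W = (2.33)(8.314)(793 − 555) = 4610 J.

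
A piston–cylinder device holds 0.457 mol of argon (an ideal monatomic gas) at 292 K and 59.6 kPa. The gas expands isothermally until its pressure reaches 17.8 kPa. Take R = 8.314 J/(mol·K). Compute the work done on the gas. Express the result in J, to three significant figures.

W ≈ -1340 J

Isothermal process: W = nRT ln(V₂/V₁) = nRT ln(P₁/P₂).
W = (0.457)(8.314)(292) × ln(59.6/17.8)
  = 1109 × ln(3.348) = 1109 × 1.208
W_by_gas = 1341 J; work on gas = −W_by = -1341 J.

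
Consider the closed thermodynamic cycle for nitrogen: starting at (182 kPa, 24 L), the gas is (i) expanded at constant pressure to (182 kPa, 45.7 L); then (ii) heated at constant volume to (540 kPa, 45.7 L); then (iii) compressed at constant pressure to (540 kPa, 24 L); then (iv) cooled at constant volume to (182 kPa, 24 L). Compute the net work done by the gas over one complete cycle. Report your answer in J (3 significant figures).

W_net ≈ -7770 J

Constant-volume legs do no work.
W(i) = (182)(45.7 − 24) = 3949 J; W(iii) = (540)(24 − 45.7) = -11718 J.
W_net = 3949 − 11718 = -7769 J (the counter-clockwise enclosed area).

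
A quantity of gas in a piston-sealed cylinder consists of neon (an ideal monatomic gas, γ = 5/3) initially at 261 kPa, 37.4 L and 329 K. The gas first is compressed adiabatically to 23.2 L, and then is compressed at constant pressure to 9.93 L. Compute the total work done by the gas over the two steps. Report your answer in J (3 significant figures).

W_total ≈ -13200 J

Step 1 (adiabatic): W = (P₁V₁ − P₂V₂)/(γ−1) = (9761 − 13420)/0.667 = -5489 J.
After step 1: P = 578.5 kPa, V = 23.2 L, T = 452.3 K.
Step 2 (isobaric): W = PΔV = (578.5 kPa)(9.93 − 23.2 L) = -7676 J.
W_total = -5489 − 7676 = -13165 J.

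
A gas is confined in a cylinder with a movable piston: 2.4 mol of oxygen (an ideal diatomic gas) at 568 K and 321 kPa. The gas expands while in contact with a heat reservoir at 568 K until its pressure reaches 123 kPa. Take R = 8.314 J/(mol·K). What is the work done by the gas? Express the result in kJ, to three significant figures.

W ≈ 10.9 kJ

Isothermal process: W = nRT ln(V₂/V₁) = nRT ln(P₁/P₂).
W = (2.4)(8.314)(568) × ln(321/123)
  = 11334 × ln(2.61) = 11334 × 0.9593
W_by_gas = 10872 J.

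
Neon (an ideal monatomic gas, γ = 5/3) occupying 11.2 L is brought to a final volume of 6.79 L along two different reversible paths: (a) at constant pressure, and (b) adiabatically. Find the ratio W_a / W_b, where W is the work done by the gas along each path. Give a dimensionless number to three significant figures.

W_a / W_b ≈ 0.663

Path (a) isobaric: W = P₁(V₂ − V₁) → W_a/(P₁V₁) = -0.3937.
Path (b) adiabatic: W = P₁V₁(1 − (V₁/V₂)^(γ−1))/(γ−1) → W_b/(P₁V₁) = -0.5941.
W_a / W_b = -0.3937 / -0.5941 = 0.6628.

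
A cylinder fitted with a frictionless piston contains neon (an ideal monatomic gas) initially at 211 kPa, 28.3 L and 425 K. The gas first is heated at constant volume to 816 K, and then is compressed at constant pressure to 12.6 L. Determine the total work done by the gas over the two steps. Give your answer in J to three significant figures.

Step 1 (isochoric): W = 0 (constant volume).
After step 1: P = 405.1 kPa (V unchanged).
Step 2 (isobaric): W = PΔV = (405.1 kPa)(12.6 − 28.3 L) = -6360 J.
W_total = 0 − 6360 = -6360 J.

W_total ≈ -6360 J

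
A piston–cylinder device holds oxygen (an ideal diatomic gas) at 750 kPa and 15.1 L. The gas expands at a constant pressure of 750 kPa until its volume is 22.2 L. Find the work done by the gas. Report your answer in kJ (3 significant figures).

Isobaric: W = P ΔV.
W = (750 kPa)(22.2 − 15.1 L) = (750)(7.1) = 5325 J.

W ≈ 5.32 kJ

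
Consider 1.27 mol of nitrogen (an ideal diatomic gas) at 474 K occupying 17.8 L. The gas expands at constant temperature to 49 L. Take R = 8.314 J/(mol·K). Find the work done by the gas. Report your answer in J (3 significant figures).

Isothermal: W = nRT ln(V₂/V₁).
W = (1.27)(8.314)(474) × ln(49/17.8)
  = 5005 × 1.013
W_by_gas = 5068 J.

W ≈ 5070 J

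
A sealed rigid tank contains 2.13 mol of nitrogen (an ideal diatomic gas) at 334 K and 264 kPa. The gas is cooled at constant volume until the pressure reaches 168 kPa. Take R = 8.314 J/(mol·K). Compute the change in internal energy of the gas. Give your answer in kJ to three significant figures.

ΔU ≈ -5.38 kJ

Constant volume ⇒ W = 0, so Q = ΔU = nCᵥΔT with Cᵥ = 5R/2 = 20.79 J/(mol·K).
At constant V, T₂/T₁ = P₂/P₁ ⇒ ΔT = T₁(P₂/P₁ − 1) = 334·(168/264 − 1) = -121.5 K.
ΔU = (2.13)(20.79)(-121.5) = -5377 J.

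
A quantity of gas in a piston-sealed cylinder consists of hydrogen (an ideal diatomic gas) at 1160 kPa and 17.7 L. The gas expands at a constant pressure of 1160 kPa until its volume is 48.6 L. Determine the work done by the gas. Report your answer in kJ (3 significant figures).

Isobaric: W = P ΔV.
W = (1160 kPa)(48.6 − 17.7 L) = (1160)(30.9) = 35844 J.

W ≈ 35.8 kJ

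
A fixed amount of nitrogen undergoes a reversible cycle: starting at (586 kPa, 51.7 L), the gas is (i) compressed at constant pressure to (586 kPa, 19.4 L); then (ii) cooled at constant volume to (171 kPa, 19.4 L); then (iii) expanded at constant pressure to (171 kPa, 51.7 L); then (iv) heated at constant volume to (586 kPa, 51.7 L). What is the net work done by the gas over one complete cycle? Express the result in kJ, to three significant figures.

W_net ≈ -13.4 kJ

Constant-volume legs do no work.
W(i) = (586)(19.4 − 51.7) = -18928 J; W(iii) = (171)(51.7 − 19.4) = 5523 J.
W_net = -18928 + 5523 = -13405 J (the counter-clockwise enclosed area).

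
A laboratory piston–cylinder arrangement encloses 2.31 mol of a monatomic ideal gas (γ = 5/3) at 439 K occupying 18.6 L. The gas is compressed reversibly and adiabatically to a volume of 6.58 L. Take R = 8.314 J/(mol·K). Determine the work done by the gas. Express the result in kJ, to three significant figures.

Adiabatic: TV^(γ−1) = const with γ = 5/3.
T₂ = T₁ (V₁/V₂)^(γ−1) = 439 × (18.6/6.58)^0.667 = 439 × 1.999 = 877.7 K.
W_by = nCᵥ(T₁ − T₂) = (2.31)(12.47)(439 − 877.7) = -12637 J.

W ≈ -12.6 kJ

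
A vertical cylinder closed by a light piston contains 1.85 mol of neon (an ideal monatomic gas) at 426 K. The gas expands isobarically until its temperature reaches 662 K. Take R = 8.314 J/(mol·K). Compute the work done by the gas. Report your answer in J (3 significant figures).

Isobaric: W = P ΔV = nR ΔT.
W = (1.85)(8.314)(662 − 426) = 3630 J.

W ≈ 3630 J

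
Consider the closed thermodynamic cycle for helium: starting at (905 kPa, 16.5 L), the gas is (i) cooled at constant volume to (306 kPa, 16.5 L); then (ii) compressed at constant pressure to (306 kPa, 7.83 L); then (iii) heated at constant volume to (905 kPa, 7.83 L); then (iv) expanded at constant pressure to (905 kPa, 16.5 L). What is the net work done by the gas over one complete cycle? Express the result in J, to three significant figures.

Constant-volume legs do no work.
W(ii) = (306)(7.83 − 16.5) = -2653 J; W(iv) = (905)(16.5 − 7.83) = 7846 J.
W_net = -2653 + 7846 = 5193 J (the clockwise enclosed area).

W_net ≈ 5190 J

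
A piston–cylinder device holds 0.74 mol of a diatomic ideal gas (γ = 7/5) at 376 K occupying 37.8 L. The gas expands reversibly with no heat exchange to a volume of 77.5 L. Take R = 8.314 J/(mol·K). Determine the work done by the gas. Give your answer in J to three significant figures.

Adiabatic: TV^(γ−1) = const with γ = 7/5.
T₂ = T₁ (V₁/V₂)^(γ−1) = 376 × (37.8/77.5)^0.4 = 376 × 0.7504 = 282.1 K.
W_by = nCᵥ(T₁ − T₂) = (0.74)(20.79)(376 − 282.1) = 1444 J.

W ≈ 1440 J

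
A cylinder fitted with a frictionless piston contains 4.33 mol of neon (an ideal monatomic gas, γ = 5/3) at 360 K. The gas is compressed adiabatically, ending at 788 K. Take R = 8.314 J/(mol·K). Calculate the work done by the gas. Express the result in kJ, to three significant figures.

W ≈ -23.1 kJ

Adiabatic ⇒ Q = 0, so W_by = −ΔU = nCᵥ(T₁ − T₂).
Cᵥ = 3R/2 = 12.47 J/(mol·K).
W = (4.33)(12.47)(360 − 788) = -23112 J.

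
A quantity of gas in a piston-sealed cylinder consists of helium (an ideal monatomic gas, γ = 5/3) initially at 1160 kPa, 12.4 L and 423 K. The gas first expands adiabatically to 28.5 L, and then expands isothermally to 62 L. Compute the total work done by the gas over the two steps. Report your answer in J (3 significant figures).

Step 1 (adiabatic): W = (P₁V₁ − P₂V₂)/(γ−1) = (14384 − 8259)/0.667 = 9187 J.
After step 1: P = 289.8 kPa, V = 28.5 L, T = 242.9 K.
Step 2 (isothermal): W = P₁V₁ ln(V₂/V₁) = (8259) ln(62/28.5) = 6419 J.
W_total = 9187 + 6419 = 15607 J.

W_total ≈ 15600 J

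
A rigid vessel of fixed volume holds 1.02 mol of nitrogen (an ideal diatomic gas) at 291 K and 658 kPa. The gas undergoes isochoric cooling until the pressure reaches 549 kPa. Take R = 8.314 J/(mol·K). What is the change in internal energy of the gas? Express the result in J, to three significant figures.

ΔU ≈ -1020 J

Constant volume ⇒ W = 0, so Q = ΔU = nCᵥΔT with Cᵥ = 5R/2 = 20.79 J/(mol·K).
At constant V, T₂/T₁ = P₂/P₁ ⇒ ΔT = T₁(P₂/P₁ − 1) = 291·(549/658 − 1) = -48.21 K.
ΔU = (1.02)(20.79)(-48.21) = -1022 J.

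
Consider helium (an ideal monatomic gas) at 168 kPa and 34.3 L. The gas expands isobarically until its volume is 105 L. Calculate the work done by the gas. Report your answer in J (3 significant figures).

W ≈ 11900 J

Isobaric: W = P ΔV.
W = (168 kPa)(105 − 34.3 L) = (168)(70.7) = 11878 J.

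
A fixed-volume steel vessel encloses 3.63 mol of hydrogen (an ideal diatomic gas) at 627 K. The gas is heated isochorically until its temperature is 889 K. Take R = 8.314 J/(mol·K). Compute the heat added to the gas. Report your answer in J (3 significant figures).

Constant volume ⇒ W = 0, so Q = ΔU = nCᵥΔT with Cᵥ = 5R/2 = 20.79 J/(mol·K).
ΔU = (3.63)(20.79)(889 − 627) = 19768 J.

Q ≈ 19800 J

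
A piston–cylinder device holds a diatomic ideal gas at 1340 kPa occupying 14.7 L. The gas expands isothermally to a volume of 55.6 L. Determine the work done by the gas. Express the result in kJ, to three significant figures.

W ≈ 26.2 kJ

Isothermal: W = nRT ln(V₂/V₁) = P₁V₁ ln(V₂/V₁).
P₁V₁ = (1340 kPa)(14.7 L) = 19698 J.
W = 19698 × ln(55.6/14.7) = 19698 × 1.33
W_by_gas = 26205 J.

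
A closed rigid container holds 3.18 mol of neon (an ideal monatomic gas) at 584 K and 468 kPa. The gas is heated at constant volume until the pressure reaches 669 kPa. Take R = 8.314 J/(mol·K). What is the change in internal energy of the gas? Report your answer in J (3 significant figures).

ΔU ≈ 9950 J

Constant volume ⇒ W = 0, so Q = ΔU = nCᵥΔT with Cᵥ = 3R/2 = 12.47 J/(mol·K).
At constant V, T₂/T₁ = P₂/P₁ ⇒ ΔT = T₁(P₂/P₁ − 1) = 584·(669/468 − 1) = 250.8 K.
ΔU = (3.18)(12.47)(250.8) = 9947 J.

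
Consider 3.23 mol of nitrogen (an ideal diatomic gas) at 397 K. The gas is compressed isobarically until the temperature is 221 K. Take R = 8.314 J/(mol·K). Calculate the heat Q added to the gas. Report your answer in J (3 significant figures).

Isobaric: W = nRΔT = (3.23)(8.314)(-176) = -4726 J.
ΔU = nCᵥΔT with Cᵥ = 5R/2: ΔU = (3.23)(20.79)(-176) = -11816 J.
Q = ΔU + W = -11816 − 4726 = -16542 J.

Q ≈ -16500 J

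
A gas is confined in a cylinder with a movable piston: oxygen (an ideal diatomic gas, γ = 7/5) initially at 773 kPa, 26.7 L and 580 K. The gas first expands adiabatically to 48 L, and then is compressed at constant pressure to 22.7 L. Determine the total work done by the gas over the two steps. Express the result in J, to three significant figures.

Step 1 (adiabatic): W = (P₁V₁ − P₂V₂)/(γ−1) = (20639 − 16323)/0.4 = 10790 J.
After step 1: P = 340.1 kPa, V = 48 L, T = 458.7 K.
Step 2 (isobaric): W = PΔV = (340.1 kPa)(22.7 − 48 L) = -8604 J.
W_total = 10790 − 8604 = 2187 J.

W_total ≈ 2190 J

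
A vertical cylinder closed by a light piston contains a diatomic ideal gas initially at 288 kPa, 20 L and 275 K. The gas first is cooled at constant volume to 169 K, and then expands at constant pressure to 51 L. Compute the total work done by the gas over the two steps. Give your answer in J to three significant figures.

W_total ≈ 5490 J

Step 1 (isochoric): W = 0 (constant volume).
After step 1: P = 177 kPa (V unchanged).
Step 2 (isobaric): W = PΔV = (177 kPa)(51 − 20 L) = 5487 J.
W_total = 0 + 5487 = 5487 J.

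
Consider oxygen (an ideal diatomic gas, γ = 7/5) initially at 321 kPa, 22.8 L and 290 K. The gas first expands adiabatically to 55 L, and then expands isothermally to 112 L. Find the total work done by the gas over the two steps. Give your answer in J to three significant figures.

W_total ≈ 9090 J

Step 1 (adiabatic): W = (P₁V₁ − P₂V₂)/(γ−1) = (7319 − 5146)/0.4 = 5432 J.
After step 1: P = 93.56 kPa, V = 55 L, T = 203.9 K.
Step 2 (isothermal): W = P₁V₁ ln(V₂/V₁) = (5146) ln(112/55) = 3660 J.
W_total = 5432 + 3660 = 9092 J.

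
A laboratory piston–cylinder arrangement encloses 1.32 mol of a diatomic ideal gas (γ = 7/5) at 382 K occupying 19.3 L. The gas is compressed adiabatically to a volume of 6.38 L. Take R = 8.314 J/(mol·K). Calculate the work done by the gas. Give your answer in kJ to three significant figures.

W ≈ -5.84 kJ

Adiabatic: TV^(γ−1) = const with γ = 7/5.
T₂ = T₁ (V₁/V₂)^(γ−1) = 382 × (19.3/6.38)^0.4 = 382 × 1.557 = 594.8 K.
W_by = nCᵥ(T₁ − T₂) = (1.32)(20.79)(382 − 594.8) = -5838 J.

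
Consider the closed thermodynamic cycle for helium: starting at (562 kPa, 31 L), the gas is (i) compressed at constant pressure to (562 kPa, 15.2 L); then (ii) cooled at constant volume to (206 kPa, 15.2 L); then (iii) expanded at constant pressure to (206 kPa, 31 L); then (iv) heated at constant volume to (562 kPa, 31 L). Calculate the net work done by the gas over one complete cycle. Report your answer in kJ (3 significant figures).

W_net ≈ -5.62 kJ

Constant-volume legs do no work.
W(i) = (562)(15.2 − 31) = -8880 J; W(iii) = (206)(31 − 15.2) = 3255 J.
W_net = -8880 + 3255 = -5625 J (the counter-clockwise enclosed area).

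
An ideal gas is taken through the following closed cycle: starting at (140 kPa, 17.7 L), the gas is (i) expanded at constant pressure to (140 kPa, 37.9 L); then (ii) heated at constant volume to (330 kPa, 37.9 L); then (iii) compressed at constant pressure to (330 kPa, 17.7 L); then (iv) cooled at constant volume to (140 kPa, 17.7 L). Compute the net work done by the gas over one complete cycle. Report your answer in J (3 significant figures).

Constant-volume legs do no work.
W(i) = (140)(37.9 − 17.7) = 2828 J; W(iii) = (330)(17.7 − 37.9) = -6666 J.
W_net = 2828 − 6666 = -3838 J (the counter-clockwise enclosed area).

W_net ≈ -3840 J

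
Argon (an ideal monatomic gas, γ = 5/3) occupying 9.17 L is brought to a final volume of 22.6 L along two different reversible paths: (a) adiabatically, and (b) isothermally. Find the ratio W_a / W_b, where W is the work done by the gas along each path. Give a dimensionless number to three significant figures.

Path (a) adiabatic: W = P₁V₁(1 − (V₁/V₂)^(γ−1))/(γ−1) → W_a/(P₁V₁) = 0.6779.
Path (b) isothermal: W = P₁V₁ ln(V₂/V₁) → W_b/(P₁V₁) = 0.902.
W_a / W_b = 0.6779 / 0.902 = 0.7515.

W_a / W_b ≈ 0.752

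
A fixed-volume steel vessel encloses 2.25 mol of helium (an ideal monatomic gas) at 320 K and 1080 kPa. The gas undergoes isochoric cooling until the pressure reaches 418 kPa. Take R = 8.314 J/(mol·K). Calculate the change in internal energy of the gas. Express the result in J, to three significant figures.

Constant volume ⇒ W = 0, so Q = ΔU = nCᵥΔT with Cᵥ = 3R/2 = 12.47 J/(mol·K).
At constant V, T₂/T₁ = P₂/P₁ ⇒ ΔT = T₁(P₂/P₁ − 1) = 320·(418/1080 − 1) = -196.1 K.
ΔU = (2.25)(12.47)(-196.1) = -5504 J.

ΔU ≈ -5500 J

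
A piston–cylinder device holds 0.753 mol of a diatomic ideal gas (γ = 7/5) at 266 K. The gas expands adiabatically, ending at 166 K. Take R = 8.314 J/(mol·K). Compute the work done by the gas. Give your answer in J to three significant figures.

W ≈ 1570 J

Adiabatic ⇒ Q = 0, so W_by = −ΔU = nCᵥ(T₁ − T₂).
Cᵥ = 5R/2 = 20.79 J/(mol·K).
W = (0.753)(20.79)(266 − 166) = 1565 J.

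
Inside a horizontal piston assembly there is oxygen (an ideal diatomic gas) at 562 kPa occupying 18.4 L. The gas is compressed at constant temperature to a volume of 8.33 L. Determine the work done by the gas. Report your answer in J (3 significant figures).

W ≈ -8190 J

Isothermal: W = nRT ln(V₂/V₁) = P₁V₁ ln(V₂/V₁).
P₁V₁ = (562 kPa)(18.4 L) = 10341 J.
W = 10341 × ln(8.33/18.4) = 10341 × -0.7925
W_by_gas = -8195 J.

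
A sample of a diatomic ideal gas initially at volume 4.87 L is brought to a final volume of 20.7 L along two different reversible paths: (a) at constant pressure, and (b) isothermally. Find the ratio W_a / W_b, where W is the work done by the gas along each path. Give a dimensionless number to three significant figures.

W_a / W_b ≈ 2.25

Path (a) isobaric: W = P₁(V₂ − V₁) → W_a/(P₁V₁) = 3.251.
Path (b) isothermal: W = P₁V₁ ln(V₂/V₁) → W_b/(P₁V₁) = 1.447.
W_a / W_b = 3.251 / 1.447 = 2.246.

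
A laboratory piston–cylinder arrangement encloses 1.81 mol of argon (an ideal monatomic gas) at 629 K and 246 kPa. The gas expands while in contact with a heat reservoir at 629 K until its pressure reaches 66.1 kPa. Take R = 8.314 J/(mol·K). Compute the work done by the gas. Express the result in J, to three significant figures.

Isothermal process: W = nRT ln(V₂/V₁) = nRT ln(P₁/P₂).
W = (1.81)(8.314)(629) × ln(246/66.1)
  = 9465 × ln(3.722) = 9465 × 1.314
W_by_gas = 12439 J.

W ≈ 12400 J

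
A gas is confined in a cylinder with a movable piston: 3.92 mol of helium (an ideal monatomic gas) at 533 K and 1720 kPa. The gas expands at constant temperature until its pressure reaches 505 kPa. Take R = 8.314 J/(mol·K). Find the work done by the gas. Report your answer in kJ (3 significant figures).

Isothermal process: W = nRT ln(V₂/V₁) = nRT ln(P₁/P₂).
W = (3.92)(8.314)(533) × ln(1720/505)
  = 17371 × ln(3.406) = 17371 × 1.226
W_by_gas = 21288 J.

W ≈ 21.3 kJ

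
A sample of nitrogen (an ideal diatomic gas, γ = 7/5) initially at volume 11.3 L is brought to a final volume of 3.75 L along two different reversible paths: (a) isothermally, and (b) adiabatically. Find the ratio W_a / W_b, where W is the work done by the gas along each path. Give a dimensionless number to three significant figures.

W_a / W_b ≈ 0.796

Path (a) isothermal: W = P₁V₁ ln(V₂/V₁) → W_a/(P₁V₁) = -1.103.
Path (b) adiabatic: W = P₁V₁(1 − (V₁/V₂)^(γ−1))/(γ−1) → W_b/(P₁V₁) = -1.387.
W_a / W_b = -1.103 / -1.387 = 0.7956.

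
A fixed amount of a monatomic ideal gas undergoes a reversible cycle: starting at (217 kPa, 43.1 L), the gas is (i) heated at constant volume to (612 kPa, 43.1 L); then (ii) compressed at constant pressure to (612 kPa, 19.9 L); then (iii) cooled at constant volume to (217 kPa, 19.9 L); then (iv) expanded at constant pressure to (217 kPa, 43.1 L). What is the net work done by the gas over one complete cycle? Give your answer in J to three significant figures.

Constant-volume legs do no work.
W(ii) = (612)(19.9 − 43.1) = -14198 J; W(iv) = (217)(43.1 − 19.9) = 5034 J.
W_net = -14198 + 5034 = -9164 J (the counter-clockwise enclosed area).

W_net ≈ -9160 J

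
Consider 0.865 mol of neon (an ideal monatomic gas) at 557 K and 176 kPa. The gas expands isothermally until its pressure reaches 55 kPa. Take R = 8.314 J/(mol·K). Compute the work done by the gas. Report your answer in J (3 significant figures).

Isothermal process: W = nRT ln(V₂/V₁) = nRT ln(P₁/P₂).
W = (0.865)(8.314)(557) × ln(176/55)
  = 4006 × ln(3.2) = 4006 × 1.163
W_by_gas = 4659 J.

W ≈ 4660 J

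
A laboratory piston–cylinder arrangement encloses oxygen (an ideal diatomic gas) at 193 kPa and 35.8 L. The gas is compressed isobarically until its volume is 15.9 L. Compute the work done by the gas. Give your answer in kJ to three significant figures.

Isobaric: W = P ΔV.
W = (193 kPa)(15.9 − 35.8 L) = (193)(-19.9) = -3841 J.

W ≈ -3.84 kJ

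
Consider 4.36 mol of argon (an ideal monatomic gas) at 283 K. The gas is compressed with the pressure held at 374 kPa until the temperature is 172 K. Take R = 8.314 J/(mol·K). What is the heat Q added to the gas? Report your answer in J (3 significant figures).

Isobaric: W = nRΔT = (4.36)(8.314)(-111) = -4024 J.
ΔU = nCᵥΔT with Cᵥ = 3R/2: ΔU = (4.36)(12.47)(-111) = -6035 J.
Q = ΔU + W = -6035 − 4024 = -10059 J.

Q ≈ -10100 J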